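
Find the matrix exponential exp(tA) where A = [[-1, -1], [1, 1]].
e^{tA} = [[1 - t, -t], [t, t + 1]]

A has Jordan form J = [[0, 1], [0, 0]] with A = PJP^{-1}, so e^{tA} = P e^{tJ} P^{-1}.

For a Jordan block J_k(λ), e^{tJ_k(λ)} = e^{λt} · (I + tN + t^2 N^2/2! + ... + t^{k-1} N^{k-1}/(k-1)!) where N is the nilpotent superdiagonal part.

Assembling the blocks and conjugating back gives the entries of e^{tA} as shown above.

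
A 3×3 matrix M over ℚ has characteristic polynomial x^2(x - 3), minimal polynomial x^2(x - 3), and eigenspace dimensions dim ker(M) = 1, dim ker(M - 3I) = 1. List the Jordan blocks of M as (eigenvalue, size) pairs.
λ = 0: algebraic multiplicity 2 (exponent in χ_M), largest block size 2 (exponent in m_M), 1 block (geometric multiplicity). This forces block sizes [2].
λ = 3: algebraic multiplicity 1 (exponent in χ_M), largest block size 1 (exponent in m_M), 1 block (geometric multiplicity). This forces block sizes [1].

Jordan blocks: (0, 2), (3, 1)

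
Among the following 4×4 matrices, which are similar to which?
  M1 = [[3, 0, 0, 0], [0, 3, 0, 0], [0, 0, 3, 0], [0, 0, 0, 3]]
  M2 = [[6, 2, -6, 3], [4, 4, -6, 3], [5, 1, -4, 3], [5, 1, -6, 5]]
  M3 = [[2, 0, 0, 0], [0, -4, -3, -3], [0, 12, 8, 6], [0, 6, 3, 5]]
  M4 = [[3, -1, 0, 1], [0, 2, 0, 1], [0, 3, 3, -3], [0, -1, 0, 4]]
Characteristic polynomials: χ_{M1} = (x - 3)^4, χ_{M2} = (x - 5)(x - 2)^3, χ_{M3} = (x - 5)(x - 2)^3, χ_{M4} = (x - 3)^4.

{M1}: invariant factors x - 3, x - 3, x - 3, x - 3.

{M2}: invariant factors x - 2, (x - 5)(x - 2)^2.

{M3}: invariant factors x - 2, x - 2, (x - 5)(x - 2).

{M4}: invariant factors x - 3, x - 3, (x - 3)^2.

Matrices are similar if and only if their invariant-factor lists agree; the partition into similarity classes is {M1}, {M2}, {M3}, {M4}.

4 classes: {M1}, {M2}, {M3}, {M4}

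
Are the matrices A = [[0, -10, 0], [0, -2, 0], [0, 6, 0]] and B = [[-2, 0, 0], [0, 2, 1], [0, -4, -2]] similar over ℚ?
Both have characteristic polynomial x^2(x + 2), but the minimal polynomial of A is x(x + 2) while the minimal polynomial of B is x^2(x + 2). The minimal polynomial is a similarity invariant, so A and B are not similar.

No.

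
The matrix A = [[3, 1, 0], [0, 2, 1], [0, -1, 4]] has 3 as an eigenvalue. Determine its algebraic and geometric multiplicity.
algebraic multiplicity 3, geometric multiplicity 1

The characteristic polynomial is (x - 3)^3, so the factor x - 3 appears with exponent 3: the algebraic multiplicity is 3.

rank(A - 3I) = 2, so the eigenspace has dimension 3 - 2 = 1: the geometric multiplicity is 1.

Since 1 < 3, A is not diagonalizable.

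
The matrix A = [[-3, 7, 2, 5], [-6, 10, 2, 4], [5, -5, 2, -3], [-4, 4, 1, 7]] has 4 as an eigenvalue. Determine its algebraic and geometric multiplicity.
The characteristic polynomial is (x - 4)^4, so the factor x - 4 appears with exponent 4: the algebraic multiplicity is 4.

rank(A - 4I) = 2, so the eigenspace has dimension 4 - 2 = 2: the geometric multiplicity is 2.

Since 2 < 4, A is not diagonalizable.

algebraic multiplicity 4, geometric multiplicity 2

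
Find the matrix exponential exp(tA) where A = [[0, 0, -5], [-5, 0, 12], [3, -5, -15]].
A has Jordan form J = [[-5, 1, 0], [0, -5, 1], [0, 0, -5]] with A = PJP^{-1}, so e^{tA} = P e^{tJ} P^{-1}.

For a Jordan block J_k(λ), e^{tJ_k(λ)} = e^{λt} · (I + tN + t^2 N^2/2! + ... + t^{k-1} N^{k-1}/(k-1)!) where N is the nilpotent superdiagonal part.

Assembling the blocks and conjugating back gives the entries of e^{tA} as shown above.

e^{tA} = [[(5*t^2 + 5*t + 1)*e^{-5*t}, 25*t^2*e^{-5*t}/2, 5*t*(5*t - 2)*e^{-5*t}/2], [t*(-7*t - 5)*e^{-5*t}, (-35*t^2 + 10*t + 2)*e^{-5*t}/2, t*(24 - 35*t)*e^{-5*t}/2], [t*(5*t + 3)*e^{-5*t}, 5*t*(5*t - 2)*e^{-5*t}/2, (25*t^2 - 20*t + 2)*e^{-5*t}/2]]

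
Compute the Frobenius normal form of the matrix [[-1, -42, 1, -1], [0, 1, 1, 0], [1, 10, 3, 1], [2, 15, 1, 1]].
R = [[0, 0, 0, -36], [1, 0, 0, -24], [0, 1, 0, 8], [0, 0, 1, 4]]

The invariant factors of A (the non-unit diagonal entries of the Smith normal form of xI - A over ℚ[x]) are (x^2 - 2x - 6)^2, each dividing the next. The characteristic polynomial is their product, (x^2 - 2x - 6)^2.

The rational canonical form is the block-diagonal matrix of companion matrices C(f_i):
R = [[0, 0, 0, -36], [1, 0, 0, -24], [0, 1, 0, 8], [0, 0, 1, 4]].

Note the characteristic polynomial does not split into linear factors over ℚ, so A has no Jordan form over ℚ; the rational canonical form exists over any field.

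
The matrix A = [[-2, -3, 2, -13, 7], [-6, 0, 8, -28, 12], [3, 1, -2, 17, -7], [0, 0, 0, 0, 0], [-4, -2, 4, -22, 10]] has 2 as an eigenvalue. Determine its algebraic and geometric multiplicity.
algebraic multiplicity 3, geometric multiplicity 1

The characteristic polynomial is x^2(x - 2)^3, so the factor x - 2 appears with exponent 3: the algebraic multiplicity is 3.

rank(A - 2I) = 4, so the eigenspace has dimension 5 - 4 = 1: the geometric multiplicity is 1.

Since 1 < 3, A is not diagonalizable.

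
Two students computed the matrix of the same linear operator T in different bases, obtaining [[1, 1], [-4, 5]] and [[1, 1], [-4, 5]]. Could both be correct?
Yes.

Two matrices over a field are similar if and only if they have the same invariant factors.

Both A and B have characteristic polynomial (x - 3)^2 and minimal polynomial (x - 3)^2. Computing further, both have invariant factors (x - 3)^2. Hence A and B are similar.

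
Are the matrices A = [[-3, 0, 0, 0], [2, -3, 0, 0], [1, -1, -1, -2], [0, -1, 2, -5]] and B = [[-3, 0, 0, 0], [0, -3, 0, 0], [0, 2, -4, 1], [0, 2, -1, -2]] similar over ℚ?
No.

Both have characteristic polynomial (x + 3)^4 and minimal polynomial (x + 3)^2. But rank(A + 3I) = 2 for A while rank(B + 3I) = 1 for B, so the number of Jordan blocks at λ = -3 differs. A and B are not similar.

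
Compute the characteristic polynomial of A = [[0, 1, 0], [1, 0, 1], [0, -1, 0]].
χ_A(x) = x^3

xI - A = [[x, -1, 0], [-1, x, -1], [0, 1, x]].

Expanding det(xI - A) along the first row:
det(xI - A) = + (x)·det([[x, -1], [1, x]]) - (-1)·det([[-1, -1], [0, x]]) + (0)·det([[-1, x], [0, 1]]).

Evaluating gives χ_A(x) = x^3.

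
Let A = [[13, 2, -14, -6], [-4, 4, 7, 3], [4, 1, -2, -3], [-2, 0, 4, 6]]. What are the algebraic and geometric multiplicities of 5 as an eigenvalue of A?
algebraic multiplicity 3, geometric multiplicity 2

The characteristic polynomial is (x - 6)(x - 5)^3, so the factor x - 5 appears with exponent 3: the algebraic multiplicity is 3.

rank(A - 5I) = 2, so the eigenspace has dimension 4 - 2 = 2: the geometric multiplicity is 2.

Since 2 < 3, A is not diagonalizable.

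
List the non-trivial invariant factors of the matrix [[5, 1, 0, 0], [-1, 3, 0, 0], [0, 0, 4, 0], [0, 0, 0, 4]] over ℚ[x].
x - 4, x - 4, (x - 4)^2

The Jordan structure of A has elementary divisors (x - 4)^2, (x - 4), (x - 4). Arranging the block sizes at each eigenvalue in decreasing order and taking row products gives the invariant factors.

Invariant factors (smallest first, each dividing the next): x - 4, x - 4, (x - 4)^2.

Check: the last factor (x - 4)^2 is the minimal polynomial, and the product (x - 4)^4 is the characteristic polynomial.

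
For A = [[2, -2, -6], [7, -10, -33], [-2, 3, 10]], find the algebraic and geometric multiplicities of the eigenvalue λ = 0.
algebraic multiplicity 1, geometric multiplicity 1

The characteristic polynomial is x(x - 1)^2, so the factor x appears with exponent 1: the algebraic multiplicity is 1.

rank(A) = 2, so the eigenspace has dimension 3 - 2 = 1: the geometric multiplicity is 1.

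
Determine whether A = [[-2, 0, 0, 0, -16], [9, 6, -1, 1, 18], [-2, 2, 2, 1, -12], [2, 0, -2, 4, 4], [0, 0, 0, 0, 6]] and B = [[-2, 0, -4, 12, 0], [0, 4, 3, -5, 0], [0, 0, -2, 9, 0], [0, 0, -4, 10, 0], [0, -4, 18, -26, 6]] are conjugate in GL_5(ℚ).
Two matrices over a field are similar if and only if they have the same invariant factors.

Both A and B have characteristic polynomial (x - 6)(x - 4)^3(x + 2) and minimal polynomial (x - 6)(x - 4)^3(x + 2). Computing further, both have invariant factors (x - 6)(x - 4)^3(x + 2). Hence A and B are similar.

Yes.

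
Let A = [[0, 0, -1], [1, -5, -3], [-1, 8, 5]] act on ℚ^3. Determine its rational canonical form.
R = [[0, 0, -3], [1, 0, 2], [0, 1, 0]]

The invariant factors of A (the non-unit diagonal entries of the Smith normal form of xI - A over ℚ[x]) are x^3 - 2x + 3, each dividing the next. The characteristic polynomial is their product, x^3 - 2x + 3.

The rational canonical form is the block-diagonal matrix of companion matrices C(f_i):
R = [[0, 0, -3], [1, 0, 2], [0, 1, 0]].

Note the characteristic polynomial does not split into linear factors over ℚ, so A has no Jordan form over ℚ; the rational canonical form exists over any field.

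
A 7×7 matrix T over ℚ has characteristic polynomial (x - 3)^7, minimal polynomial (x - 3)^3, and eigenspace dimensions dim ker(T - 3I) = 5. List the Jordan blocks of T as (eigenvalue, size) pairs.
λ = 3: algebraic multiplicity 7 (exponent in χ_T), largest block size 3 (exponent in m_T), 5 blocks (geometric multiplicity). These force block sizes [3, 1, 1, 1, 1].

Jordan blocks: (3, 3), (3, 1), (3, 1), (3, 1), (3, 1)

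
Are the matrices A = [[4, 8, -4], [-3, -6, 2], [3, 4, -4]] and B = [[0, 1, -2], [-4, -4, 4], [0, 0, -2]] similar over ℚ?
Two matrices over a field are similar if and only if they have the same invariant factors.

Both A and B have characteristic polynomial (x + 2)^3 and minimal polynomial (x + 2)^2. Computing further, both have invariant factors x + 2, (x + 2)^2. Hence A and B are similar.

Yes.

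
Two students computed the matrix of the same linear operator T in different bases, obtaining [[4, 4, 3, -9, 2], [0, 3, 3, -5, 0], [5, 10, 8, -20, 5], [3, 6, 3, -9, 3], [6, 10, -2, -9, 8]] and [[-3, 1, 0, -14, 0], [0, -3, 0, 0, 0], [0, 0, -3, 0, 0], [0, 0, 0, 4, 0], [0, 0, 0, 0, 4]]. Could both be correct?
No.

trace(A) = 14 but trace(B) = -1. The trace is a similarity invariant, so A and B are not similar.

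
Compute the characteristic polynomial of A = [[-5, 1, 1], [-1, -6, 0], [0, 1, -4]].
xI - A = [[x + 5, -1, -1], [1, x + 6, 0], [0, -1, x + 4]].

Expanding det(xI - A) along the first row:
det(xI - A) = + (x + 5)·det([[x + 6, 0], [-1, x + 4]]) - (-1)·det([[1, 0], [0, x + 4]]) + (-1)·det([[1, x + 6], [0, -1]]).

Evaluating gives χ_A(x) = x^3 + 15x^2 + 75x + 125 = (x + 5)^3.

χ_A(x) = (x + 5)^3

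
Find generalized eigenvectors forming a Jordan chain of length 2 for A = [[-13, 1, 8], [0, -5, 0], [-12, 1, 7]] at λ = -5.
We seek v_1 ∈ ker((A + 5I)^2) \ ker(A + 5I), then set v_{i+1} = (A + 5I) v_i.

One such chain is v_1 = [[0, 1, 0]]^T, v_2 = [[1, 0, 1]]^T. Check: (A + 5I) v_2 = [[0, 0, 0]]^T = 0.

v_1 = [[0, 1, 0]]^T, v_2 = [[1, 0, 1]]^T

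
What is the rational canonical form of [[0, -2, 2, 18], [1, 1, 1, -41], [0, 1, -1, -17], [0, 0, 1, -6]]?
The invariant factors of A (the non-unit diagonal entries of the Smith normal form of xI - A over ℚ[x]) are (x^2 + 3x + 4)^2, each dividing the next. The characteristic polynomial is their product, (x^2 + 3x + 4)^2.

The rational canonical form is the block-diagonal matrix of companion matrices C(f_i):
R = [[0, 0, 0, -16], [1, 0, 0, -24], [0, 1, 0, -17], [0, 0, 1, -6]].

Note the characteristic polynomial does not split into linear factors over ℚ, so A has no Jordan form over ℚ; the rational canonical form exists over any field.

R = [[0, 0, 0, -16], [1, 0, 0, -24], [0, 1, 0, -17], [0, 0, 1, -6]]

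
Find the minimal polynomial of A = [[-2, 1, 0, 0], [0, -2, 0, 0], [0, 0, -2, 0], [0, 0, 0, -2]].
The characteristic polynomial factors as (x + 2)^4. The minimal polynomial is ∏(x - λ)^{k_λ} where k_λ is the size of the largest Jordan block at λ.

For λ = -2: rank(A + 2I) = 1, and the largest Jordan block has size 2 (the smallest k with rank((A + 2I)^k) = rank((A + 2I)^(k+1))).

So m_A(x) = (x + 2)^2.

m_A(x) = (x + 2)^2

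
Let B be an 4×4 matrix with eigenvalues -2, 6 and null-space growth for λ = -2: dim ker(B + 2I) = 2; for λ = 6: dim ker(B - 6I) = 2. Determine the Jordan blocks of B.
λ = -2: successive nullity increments [2] count blocks of size ≥ k; block sizes are [1, 1].
λ = 6: successive nullity increments [2] count blocks of size ≥ k; block sizes are [1, 1].

Jordan blocks: (-2, 1), (-2, 1), (6, 1), (6, 1)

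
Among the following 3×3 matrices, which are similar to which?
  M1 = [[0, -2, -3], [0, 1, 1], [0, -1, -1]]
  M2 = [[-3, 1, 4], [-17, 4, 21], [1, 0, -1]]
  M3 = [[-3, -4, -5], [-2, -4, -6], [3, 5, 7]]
1 class: {M1, M2, M3}

Characteristic polynomials: χ_{M1} = x^3, χ_{M2} = x^3, χ_{M3} = x^3.

{M1, M2, M3}: invariant factors x^3.

Matrices are similar if and only if their invariant-factor lists agree; the partition into similarity classes is {M1, M2, M3}.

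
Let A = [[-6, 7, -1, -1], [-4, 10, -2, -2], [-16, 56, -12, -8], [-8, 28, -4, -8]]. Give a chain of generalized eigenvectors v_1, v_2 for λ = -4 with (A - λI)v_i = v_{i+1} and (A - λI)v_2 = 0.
We seek v_1 ∈ ker((A + 4I)^2) \ ker(A + 4I), then set v_{i+1} = (A + 4I) v_i.

One such chain is v_1 = [[0, 1, 4, 2]]^T, v_2 = [[1, 2, 8, 4]]^T. Check: (A + 4I) v_2 = [[0, 0, 0, 0]]^T = 0.

v_1 = [[0, 1, 4, 2]]^T, v_2 = [[1, 2, 8, 4]]^T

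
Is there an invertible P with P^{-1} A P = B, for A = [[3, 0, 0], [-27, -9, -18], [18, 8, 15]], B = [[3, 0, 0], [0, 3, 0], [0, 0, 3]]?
Both have characteristic polynomial (x - 3)^3, but the minimal polynomial of A is (x - 3)^2 while the minimal polynomial of B is x - 3. The minimal polynomial is a similarity invariant, so A and B are not similar.

No.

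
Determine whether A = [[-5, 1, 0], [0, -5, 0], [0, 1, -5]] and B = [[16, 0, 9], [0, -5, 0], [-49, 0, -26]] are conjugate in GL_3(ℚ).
Yes.

Two matrices over a field are similar if and only if they have the same invariant factors.

Both A and B have characteristic polynomial (x + 5)^3 and minimal polynomial (x + 5)^2. Computing further, both have invariant factors x + 5, (x + 5)^2. Hence A and B are similar.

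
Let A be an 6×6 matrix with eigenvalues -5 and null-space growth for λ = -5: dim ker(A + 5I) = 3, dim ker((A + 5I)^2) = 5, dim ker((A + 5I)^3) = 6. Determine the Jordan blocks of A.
λ = -5: successive nullity increments [3, 2, 1] count blocks of size ≥ k; block sizes are [3, 2, 1].

Jordan blocks: (-5, 3), (-5, 2), (-5, 1)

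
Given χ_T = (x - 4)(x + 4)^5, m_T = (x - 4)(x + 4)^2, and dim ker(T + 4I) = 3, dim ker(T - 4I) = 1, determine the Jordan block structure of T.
Jordan blocks: (-4, 2), (-4, 2), (-4, 1), (4, 1)

λ = -4: algebraic multiplicity 5 (exponent in χ_T), largest block size 2 (exponent in m_T), 3 blocks (geometric multiplicity). These force block sizes [2, 2, 1].
λ = 4: algebraic multiplicity 1 (exponent in χ_T), largest block size 1 (exponent in m_T), 1 block (geometric multiplicity). This forces block sizes [1].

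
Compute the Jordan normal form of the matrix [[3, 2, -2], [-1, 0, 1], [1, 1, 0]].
J = [[1, 1, 0], [0, 1, 0], [0, 0, 1]]

The characteristic polynomial is det(xI - A) = (x - 1)^3, so the eigenvalues are 1 (algebraic multiplicity 3).

For λ = 1: rank(A - I) = 1, rank((A - I)^2) = 0. The eigenspace has dimension 3 - 1 = 2, so there are 2 Jordan blocks; the rank sequence gives block sizes [2, 1].

Assembling the blocks gives the Jordan form J above.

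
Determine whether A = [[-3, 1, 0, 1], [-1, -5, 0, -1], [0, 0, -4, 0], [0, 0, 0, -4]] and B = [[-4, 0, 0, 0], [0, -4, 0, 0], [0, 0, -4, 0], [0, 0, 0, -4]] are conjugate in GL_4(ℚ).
No.

Both have characteristic polynomial (x + 4)^4, but the minimal polynomial of A is (x + 4)^2 while the minimal polynomial of B is x + 4. The minimal polynomial is a similarity invariant, so A and B are not similar.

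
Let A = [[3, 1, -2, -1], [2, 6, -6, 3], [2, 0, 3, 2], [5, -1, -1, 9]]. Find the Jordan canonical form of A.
J = [[5, 1, 0, 0], [0, 5, 0, 0], [0, 0, 5, 0], [0, 0, 0, 6]]

The characteristic polynomial is det(xI - A) = (x - 6)(x - 5)^3, so the eigenvalues are 5 (algebraic multiplicity 3), 6 (algebraic multiplicity 1).

For λ = 5: rank(A - 5I) = 2, rank((A - 5I)^2) = 1. The eigenspace has dimension 4 - 2 = 2, so there are 2 Jordan blocks; the rank sequence gives block sizes [2, 1].

For λ = 6: algebraic multiplicity 1 gives one 1×1 block.

Assembling the blocks gives the Jordan form J above.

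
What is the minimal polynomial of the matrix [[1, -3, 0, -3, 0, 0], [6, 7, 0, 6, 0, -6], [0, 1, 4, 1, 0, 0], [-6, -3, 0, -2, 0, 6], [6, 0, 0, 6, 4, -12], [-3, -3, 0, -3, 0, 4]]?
m_A(x) = (x - 4)^2(x - 1)

The characteristic polynomial factors as (x - 4)^4(x - 1)^2. The minimal polynomial is ∏(x - λ)^{k_λ} where k_λ is the size of the largest Jordan block at λ.

For λ = 1: rank(A - I) = 4, and the largest Jordan block has size 1 (the smallest k with rank((A - I)^k) = rank((A - I)^(k+1))).
For λ = 4: rank(A - 4I) = 3, and the largest Jordan block has size 2 (the smallest k with rank((A - 4I)^k) = rank((A - 4I)^(k+1))).

So m_A(x) = (x - 4)^2(x - 1).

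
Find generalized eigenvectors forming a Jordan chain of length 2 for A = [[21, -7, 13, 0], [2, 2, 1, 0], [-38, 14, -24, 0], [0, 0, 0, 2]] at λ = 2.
v_1 = [[3, -1, -5, 0]]^T, v_2 = [[-1, 1, 2, 0]]^T

We seek v_1 ∈ ker((A - 2I)^2) \ ker(A - 2I), then set v_{i+1} = (A - 2I) v_i.

One such chain is v_1 = [[3, -1, -5, 0]]^T, v_2 = [[-1, 1, 2, 0]]^T. Check: (A - 2I) v_2 = [[0, 0, 0, 0]]^T = 0.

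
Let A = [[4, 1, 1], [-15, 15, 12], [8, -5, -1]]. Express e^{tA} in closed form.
e^{tA} = [[(-3*t^2 - 4*t + 2)*e^{6*t}/2, t*(t + 1)*e^{6*t}, t*(3*t + 2)*e^{6*t}/2], [3*t*(-3*t - 10)*e^{6*t}/2, (3*t^2 + 9*t + 1)*e^{6*t}, 3*t*(3*t + 8)*e^{6*t}/2], [t*(3*t + 16)*e^{6*t}/2, t*(-t - 5)*e^{6*t}, (-3*t^2 - 14*t + 2)*e^{6*t}/2]]

A has Jordan form J = [[6, 1, 0], [0, 6, 1], [0, 0, 6]] with A = PJP^{-1}, so e^{tA} = P e^{tJ} P^{-1}.

For a Jordan block J_k(λ), e^{tJ_k(λ)} = e^{λt} · (I + tN + t^2 N^2/2! + ... + t^{k-1} N^{k-1}/(k-1)!) where N is the nilpotent superdiagonal part.

Assembling the blocks and conjugating back gives the entries of e^{tA} as shown above.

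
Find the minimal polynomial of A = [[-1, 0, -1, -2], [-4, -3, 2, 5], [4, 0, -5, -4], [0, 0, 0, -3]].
The characteristic polynomial factors as (x + 3)^4. The minimal polynomial is ∏(x - λ)^{k_λ} where k_λ is the size of the largest Jordan block at λ.

For λ = -3: rank(A + 3I) = 2, and the largest Jordan block has size 2 (the smallest k with rank((A + 3I)^k) = rank((A + 3I)^(k+1))).

So m_A(x) = (x + 3)^2.

m_A(x) = (x + 3)^2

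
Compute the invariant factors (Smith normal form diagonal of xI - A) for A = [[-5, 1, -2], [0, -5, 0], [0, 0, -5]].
x + 5, (x + 5)^2

The Jordan structure of A has elementary divisors (x + 5)^2, (x + 5). Arranging the block sizes at each eigenvalue in decreasing order and taking row products gives the invariant factors.

Invariant factors (smallest first, each dividing the next): x + 5, (x + 5)^2.

Check: the last factor (x + 5)^2 is the minimal polynomial, and the product (x + 5)^3 is the characteristic polynomial.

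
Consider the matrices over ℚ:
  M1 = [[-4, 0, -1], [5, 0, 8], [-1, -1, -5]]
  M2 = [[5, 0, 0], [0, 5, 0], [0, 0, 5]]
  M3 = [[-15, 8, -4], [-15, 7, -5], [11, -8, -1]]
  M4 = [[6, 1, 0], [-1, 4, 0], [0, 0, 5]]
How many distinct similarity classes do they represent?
Characteristic polynomials: χ_{M1} = (x + 3)^3, χ_{M2} = (x - 5)^3, χ_{M3} = (x + 3)^3, χ_{M4} = (x - 5)^3.

{M1, M3}: invariant factors (x + 3)^3.

{M2}: invariant factors x - 5, x - 5, x - 5.

{M4}: invariant factors x - 5, (x - 5)^2.

Matrices are similar if and only if their invariant-factor lists agree; the partition into similarity classes is {M1, M3}, {M2}, {M4}.

3 classes: {M1, M3}, {M2}, {M4}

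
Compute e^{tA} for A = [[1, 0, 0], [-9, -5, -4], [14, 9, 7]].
A has Jordan form J = [[1, 1, 0], [0, 1, 1], [0, 0, 1]] with A = PJP^{-1}, so e^{tA} = P e^{tJ} P^{-1}.

For a Jordan block J_k(λ), e^{tJ_k(λ)} = e^{λt} · (I + tN + t^2 N^2/2! + ... + t^{k-1} N^{k-1}/(k-1)!) where N is the nilpotent superdiagonal part.

Assembling the blocks and conjugating back gives the entries of e^{tA} as shown above.

e^{tA} = [[e^{t}, 0, 0], [t*(-t - 9)*e^{t}, (1 - 6*t)*e^{t}, -4*t*e^{t}], [t*(3*t + 28)*e^{t}/2, 9*t*e^{t}, (6*t + 1)*e^{t}]]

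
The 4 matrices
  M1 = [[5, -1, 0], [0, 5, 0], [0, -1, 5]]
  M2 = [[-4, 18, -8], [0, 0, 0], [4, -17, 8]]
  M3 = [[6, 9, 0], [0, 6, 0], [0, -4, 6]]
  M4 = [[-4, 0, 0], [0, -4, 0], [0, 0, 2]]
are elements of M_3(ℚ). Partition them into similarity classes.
4 classes: {M1}, {M2}, {M3}, {M4}

Characteristic polynomials: χ_{M1} = (x - 5)^3, χ_{M2} = x^2(x - 4), χ_{M3} = (x - 6)^3, χ_{M4} = (x - 2)(x + 4)^2.

{M1}: invariant factors x - 5, (x - 5)^2.

{M2}: invariant factors x^2(x - 4).

{M3}: invariant factors x - 6, (x - 6)^2.

{M4}: invariant factors x + 4, (x - 2)(x + 4).

Matrices are similar if and only if their invariant-factor lists agree; the partition into similarity classes is {M1}, {M2}, {M3}, {M4}.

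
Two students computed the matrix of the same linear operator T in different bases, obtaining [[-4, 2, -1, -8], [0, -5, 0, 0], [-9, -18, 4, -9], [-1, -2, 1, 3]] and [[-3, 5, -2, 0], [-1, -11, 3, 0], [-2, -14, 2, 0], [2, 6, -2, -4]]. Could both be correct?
trace(A) = -2 but trace(B) = -16. The trace is a similarity invariant, so A and B are not similar.

No.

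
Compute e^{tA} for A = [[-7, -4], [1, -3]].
e^{tA} = [[(1 - 2*t)*e^{-5*t}, -4*t*e^{-5*t}], [t*e^{-5*t}, (2*t + 1)*e^{-5*t}]]

A has Jordan form J = [[-5, 1], [0, -5]] with A = PJP^{-1}, so e^{tA} = P e^{tJ} P^{-1}.

For a Jordan block J_k(λ), e^{tJ_k(λ)} = e^{λt} · (I + tN + t^2 N^2/2! + ... + t^{k-1} N^{k-1}/(k-1)!) where N is the nilpotent superdiagonal part.

Assembling the blocks and conjugating back gives the entries of e^{tA} as shown above.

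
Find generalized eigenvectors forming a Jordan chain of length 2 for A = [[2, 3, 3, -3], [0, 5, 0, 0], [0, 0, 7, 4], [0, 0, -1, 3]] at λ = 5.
We seek v_1 ∈ ker((A - 5I)^2) \ ker(A - 5I), then set v_{i+1} = (A - 5I) v_i.

One such chain is v_1 = [[0, 0, 1, 0]]^T, v_2 = [[3, 0, 2, -1]]^T. Check: (A - 5I) v_2 = [[0, 0, 0, 0]]^T = 0.

v_1 = [[0, 0, 1, 0]]^T, v_2 = [[3, 0, 2, -1]]^T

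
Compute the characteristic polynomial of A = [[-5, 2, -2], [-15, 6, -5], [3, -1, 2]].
xI - A = [[x + 5, -2, 2], [15, x - 6, 5], [-3, 1, x - 2]].

Expanding det(xI - A) along the first row:
det(xI - A) = + (x + 5)·det([[x - 6, 5], [1, x - 2]]) - (-2)·det([[15, 5], [-3, x - 2]]) + (2)·det([[15, x - 6], [-3, 1]]).

Evaluating gives χ_A(x) = x^3 - 3x^2 + 3x - 1 = (x - 1)^3.

χ_A(x) = (x - 1)^3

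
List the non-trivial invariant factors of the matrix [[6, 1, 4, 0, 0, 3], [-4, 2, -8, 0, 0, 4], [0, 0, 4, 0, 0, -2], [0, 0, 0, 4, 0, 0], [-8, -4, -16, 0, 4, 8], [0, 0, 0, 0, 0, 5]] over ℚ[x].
The Jordan structure of A has elementary divisors (x - 4)^2, (x - 4), (x - 4), (x - 4), (x - 5). Arranging the block sizes at each eigenvalue in decreasing order and taking row products gives the invariant factors.

Invariant factors (smallest first, each dividing the next): x - 4, x - 4, x - 4, (x - 5)(x - 4)^2.

Check: the last factor (x - 5)(x - 4)^2 is the minimal polynomial, and the product (x - 5)(x - 4)^5 is the characteristic polynomial.

x - 4, x - 4, x - 4, (x - 5)(x - 4)^2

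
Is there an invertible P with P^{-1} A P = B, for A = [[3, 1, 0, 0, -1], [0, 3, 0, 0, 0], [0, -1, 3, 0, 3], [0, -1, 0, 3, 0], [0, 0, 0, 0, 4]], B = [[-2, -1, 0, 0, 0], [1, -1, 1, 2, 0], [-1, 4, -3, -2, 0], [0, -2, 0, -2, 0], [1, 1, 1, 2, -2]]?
trace(A) = 16 but trace(B) = -10. The trace is a similarity invariant, so A and B are not similar.

No.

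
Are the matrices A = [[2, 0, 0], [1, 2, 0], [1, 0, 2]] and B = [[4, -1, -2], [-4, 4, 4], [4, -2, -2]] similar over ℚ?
Two matrices over a field are similar if and only if they have the same invariant factors.

Both A and B have characteristic polynomial (x - 2)^3 and minimal polynomial (x - 2)^2. Computing further, both have invariant factors x - 2, (x - 2)^2. Hence A and B are similar.

Yes.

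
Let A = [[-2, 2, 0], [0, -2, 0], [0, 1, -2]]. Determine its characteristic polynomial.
xI - A = [[x + 2, -2, 0], [0, x + 2, 0], [0, -1, x + 2]].

Expanding det(xI - A) along the first row:
det(xI - A) = + (x + 2)·det([[x + 2, 0], [-1, x + 2]]) - (-2)·det([[0, 0], [0, x + 2]]) + (0)·det([[0, x + 2], [0, -1]]).

Evaluating gives χ_A(x) = x^3 + 6x^2 + 12x + 8 = (x + 2)^3.

χ_A(x) = (x + 2)^3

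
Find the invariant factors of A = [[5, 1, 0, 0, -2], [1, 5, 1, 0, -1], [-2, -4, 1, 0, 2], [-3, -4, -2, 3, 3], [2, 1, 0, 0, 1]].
(x - 3)^2, (x - 3)^3

The Jordan structure of A has elementary divisors (x - 3)^3, (x - 3)^2. Arranging the block sizes at each eigenvalue in decreasing order and taking row products gives the invariant factors.

Invariant factors (smallest first, each dividing the next): (x - 3)^2, (x - 3)^3.

Check: the last factor (x - 3)^3 is the minimal polynomial, and the product (x - 3)^5 is the characteristic polynomial.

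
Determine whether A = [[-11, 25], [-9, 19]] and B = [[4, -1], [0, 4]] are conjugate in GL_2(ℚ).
Two matrices over a field are similar if and only if they have the same invariant factors.

Both A and B have characteristic polynomial (x - 4)^2 and minimal polynomial (x - 4)^2. Computing further, both have invariant factors (x - 4)^2. Hence A and B are similar.

Yes.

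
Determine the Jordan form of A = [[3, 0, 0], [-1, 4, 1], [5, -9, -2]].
J = [[1, 1, 0], [0, 1, 0], [0, 0, 3]]

The characteristic polynomial is det(xI - A) = (x - 3)(x - 1)^2, so the eigenvalues are 1 (algebraic multiplicity 2), 3 (algebraic multiplicity 1).

For λ = 1: rank(A - I) = 2, rank((A - I)^2) = 1. The eigenspace has dimension 3 - 2 = 1, so there is 1 Jordan block; the rank sequence gives block sizes [2].

For λ = 3: algebraic multiplicity 1 gives one 1×1 block.

Assembling the blocks gives the Jordan form J above.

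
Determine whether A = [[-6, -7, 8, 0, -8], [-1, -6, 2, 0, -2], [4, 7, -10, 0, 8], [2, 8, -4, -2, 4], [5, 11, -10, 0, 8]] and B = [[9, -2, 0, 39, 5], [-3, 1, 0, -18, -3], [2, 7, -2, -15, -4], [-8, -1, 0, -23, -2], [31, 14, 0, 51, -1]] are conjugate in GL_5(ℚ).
Two matrices over a field are similar if and only if they have the same invariant factors.

Both A and B have characteristic polynomial (x + 2)^3(x + 5)^2 and minimal polynomial (x + 2)(x + 5)^2. Computing further, both have invariant factors x + 2, x + 2, (x + 2)(x + 5)^2. Hence A and B are similar.

Yes.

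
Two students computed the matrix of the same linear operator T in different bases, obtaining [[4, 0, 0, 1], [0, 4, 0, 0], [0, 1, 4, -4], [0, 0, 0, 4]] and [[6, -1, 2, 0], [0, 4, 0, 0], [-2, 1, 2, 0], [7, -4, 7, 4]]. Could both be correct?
Yes.

Two matrices over a field are similar if and only if they have the same invariant factors.

Both A and B have characteristic polynomial (x - 4)^4 and minimal polynomial (x - 4)^2. Computing further, both have invariant factors (x - 4)^2, (x - 4)^2. Hence A and B are similar.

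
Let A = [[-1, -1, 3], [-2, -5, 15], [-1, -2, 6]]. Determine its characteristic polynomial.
χ_A(x) = x^3

xI - A = [[x + 1, 1, -3], [2, x + 5, -15], [1, 2, x - 6]].

Expanding det(xI - A) along the first row:
det(xI - A) = + (x + 1)·det([[x + 5, -15], [2, x - 6]]) - (1)·det([[2, -15], [1, x - 6]]) + (-3)·det([[2, x + 5], [1, 2]]).

Evaluating gives χ_A(x) = x^3.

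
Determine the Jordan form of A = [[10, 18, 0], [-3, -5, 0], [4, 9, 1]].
The characteristic polynomial is det(xI - A) = (x - 4)(x - 1)^2, so the eigenvalues are 1 (algebraic multiplicity 2), 4 (algebraic multiplicity 1).

For λ = 1: rank(A - I) = 2, rank((A - I)^2) = 1. The eigenspace has dimension 3 - 2 = 1, so there is 1 Jordan block; the rank sequence gives block sizes [2].

For λ = 4: algebraic multiplicity 1 gives one 1×1 block.

Assembling the blocks gives the Jordan form J above.

J = [[1, 1, 0], [0, 1, 0], [0, 0, 4]]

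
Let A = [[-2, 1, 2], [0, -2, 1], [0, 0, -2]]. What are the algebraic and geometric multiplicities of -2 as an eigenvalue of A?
The characteristic polynomial is (x + 2)^3, so the factor x + 2 appears with exponent 3: the algebraic multiplicity is 3.

rank(A + 2I) = 2, so the eigenspace has dimension 3 - 2 = 1: the geometric multiplicity is 1.

Since 1 < 3, A is not diagonalizable.

algebraic multiplicity 3, geometric multiplicity 1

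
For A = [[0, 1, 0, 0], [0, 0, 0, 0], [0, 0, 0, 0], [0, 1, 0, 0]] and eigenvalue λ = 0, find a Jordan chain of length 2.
v_1 = [[0, 1, 0, -2]]^T, v_2 = [[1, 0, 0, 1]]^T

We seek v_1 ∈ ker(A^2) \ ker(A), then set v_{i+1} = A v_i.

One such chain is v_1 = [[0, 1, 0, -2]]^T, v_2 = [[1, 0, 0, 1]]^T. Check: A v_2 = [[0, 0, 0, 0]]^T = 0.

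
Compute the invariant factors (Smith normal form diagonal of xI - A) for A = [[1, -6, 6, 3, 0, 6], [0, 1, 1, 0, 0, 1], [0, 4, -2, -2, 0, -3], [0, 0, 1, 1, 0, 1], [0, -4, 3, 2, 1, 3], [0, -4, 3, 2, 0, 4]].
The Jordan structure of A has elementary divisors (x - 1)^3, (x - 1), (x - 1), (x - 1). Arranging the block sizes at each eigenvalue in decreasing order and taking row products gives the invariant factors.

Invariant factors (smallest first, each dividing the next): x - 1, x - 1, x - 1, (x - 1)^3.

Check: the last factor (x - 1)^3 is the minimal polynomial, and the product (x - 1)^6 is the characteristic polynomial.

x - 1, x - 1, x - 1, (x - 1)^3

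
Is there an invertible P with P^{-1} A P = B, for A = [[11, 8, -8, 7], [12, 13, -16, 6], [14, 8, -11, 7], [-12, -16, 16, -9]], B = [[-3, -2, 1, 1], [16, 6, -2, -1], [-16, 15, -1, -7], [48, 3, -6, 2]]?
Both have characteristic polynomial (x - 5)^2(x + 3)^2, but the minimal polynomial of A is (x - 5)^2(x + 3) while the minimal polynomial of B is (x - 5)^2(x + 3)^2. The minimal polynomial is a similarity invariant, so A and B are not similar.

No.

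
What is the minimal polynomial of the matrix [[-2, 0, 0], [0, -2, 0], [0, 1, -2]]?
m_A(x) = (x + 2)^2

The characteristic polynomial factors as (x + 2)^3. The minimal polynomial is ∏(x - λ)^{k_λ} where k_λ is the size of the largest Jordan block at λ.

For λ = -2: rank(A + 2I) = 1, and the largest Jordan block has size 2 (the smallest k with rank((A + 2I)^k) = rank((A + 2I)^(k+1))).

So m_A(x) = (x + 2)^2.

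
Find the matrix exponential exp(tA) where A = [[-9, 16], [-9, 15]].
e^{tA} = [[(1 - 12*t)*e^{3*t}, 16*t*e^{3*t}], [-9*t*e^{3*t}, (12*t + 1)*e^{3*t}]]

A has Jordan form J = [[3, 1], [0, 3]] with A = PJP^{-1}, so e^{tA} = P e^{tJ} P^{-1}.

For a Jordan block J_k(λ), e^{tJ_k(λ)} = e^{λt} · (I + tN + t^2 N^2/2! + ... + t^{k-1} N^{k-1}/(k-1)!) where N is the nilpotent superdiagonal part.

Assembling the blocks and conjugating back gives the entries of e^{tA} as shown above.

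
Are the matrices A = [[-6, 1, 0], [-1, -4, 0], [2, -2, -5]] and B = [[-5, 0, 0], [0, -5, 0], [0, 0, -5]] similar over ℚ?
No.

Both have characteristic polynomial (x + 5)^3, but the minimal polynomial of A is (x + 5)^2 while the minimal polynomial of B is x + 5. The minimal polynomial is a similarity invariant, so A and B are not similar.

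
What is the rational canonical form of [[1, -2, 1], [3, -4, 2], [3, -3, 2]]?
R = [[0, 0, 1], [1, 0, 1], [0, 1, -1]]

The invariant factors of A (the non-unit diagonal entries of the Smith normal form of xI - A over ℚ[x]) are (x - 1)(x + 1)^2, each dividing the next. The characteristic polynomial is their product, (x - 1)(x + 1)^2.

The rational canonical form is the block-diagonal matrix of companion matrices C(f_i):
R = [[0, 0, 1], [1, 0, 1], [0, 1, -1]].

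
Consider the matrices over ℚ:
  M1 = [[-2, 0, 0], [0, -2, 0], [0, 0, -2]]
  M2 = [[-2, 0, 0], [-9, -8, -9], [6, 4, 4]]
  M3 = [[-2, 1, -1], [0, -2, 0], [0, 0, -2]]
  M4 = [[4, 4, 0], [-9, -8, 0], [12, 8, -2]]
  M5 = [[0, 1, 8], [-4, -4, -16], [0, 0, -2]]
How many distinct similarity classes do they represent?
Characteristic polynomials: χ_{M1} = (x + 2)^3, χ_{M2} = (x + 2)^3, χ_{M3} = (x + 2)^3, χ_{M4} = (x + 2)^3, χ_{M5} = (x + 2)^3.

{M1}: invariant factors x + 2, x + 2, x + 2.

{M2, M3, M4, M5}: invariant factors x + 2, (x + 2)^2.

Matrices are similar if and only if their invariant-factor lists agree; the partition into similarity classes is {M1}, {M2, M3, M4, M5}.

2 classes: {M1}, {M2, M3, M4, M5}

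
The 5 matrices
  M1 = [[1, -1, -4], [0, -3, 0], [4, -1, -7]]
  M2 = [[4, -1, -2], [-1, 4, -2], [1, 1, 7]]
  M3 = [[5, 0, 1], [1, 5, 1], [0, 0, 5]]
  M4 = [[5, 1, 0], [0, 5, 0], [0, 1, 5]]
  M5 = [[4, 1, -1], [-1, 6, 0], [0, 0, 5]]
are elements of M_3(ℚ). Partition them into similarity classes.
Characteristic polynomials: χ_{M1} = (x + 3)^3, χ_{M2} = (x - 5)^3, χ_{M3} = (x - 5)^3, χ_{M4} = (x - 5)^3, χ_{M5} = (x - 5)^3.

{M1}: invariant factors x + 3, (x + 3)^2.

{M2, M4}: invariant factors x - 5, (x - 5)^2.

{M3, M5}: invariant factors (x - 5)^3.

Matrices are similar if and only if their invariant-factor lists agree; the partition into similarity classes is {M1}, {M2, M4}, {M3, M5}.

3 classes: {M1}, {M2, M4}, {M3, M5}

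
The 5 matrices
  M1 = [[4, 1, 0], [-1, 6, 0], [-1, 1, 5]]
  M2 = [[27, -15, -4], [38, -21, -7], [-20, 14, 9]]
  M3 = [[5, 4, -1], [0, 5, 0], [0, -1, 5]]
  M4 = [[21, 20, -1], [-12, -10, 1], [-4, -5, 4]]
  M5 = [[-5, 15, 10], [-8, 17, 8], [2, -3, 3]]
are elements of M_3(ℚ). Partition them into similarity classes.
2 classes: {M1, M5}, {M2, M3, M4}

Characteristic polynomials: χ_{M1} = (x - 5)^3, χ_{M2} = (x - 5)^3, χ_{M3} = (x - 5)^3, χ_{M4} = (x - 5)^3, χ_{M5} = (x - 5)^3.

{M1, M5}: invariant factors x - 5, (x - 5)^2.

{M2, M3, M4}: invariant factors (x - 5)^3.

Matrices are similar if and only if their invariant-factor lists agree; the partition into similarity classes is {M1, M5}, {M2, M3, M4}.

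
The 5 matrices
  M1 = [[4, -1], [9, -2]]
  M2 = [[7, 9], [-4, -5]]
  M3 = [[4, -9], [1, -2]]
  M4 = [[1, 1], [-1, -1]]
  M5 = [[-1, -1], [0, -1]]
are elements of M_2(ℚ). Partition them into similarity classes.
Characteristic polynomials: χ_{M1} = (x - 1)^2, χ_{M2} = (x - 1)^2, χ_{M3} = (x - 1)^2, χ_{M4} = x^2, χ_{M5} = (x + 1)^2.

{M1, M2, M3}: invariant factors (x - 1)^2.

{M4}: invariant factors x^2.

{M5}: invariant factors (x + 1)^2.

Matrices are similar if and only if their invariant-factor lists agree; the partition into similarity classes is {M1, M2, M3}, {M4}, {M5}.

3 classes: {M1, M2, M3}, {M4}, {M5}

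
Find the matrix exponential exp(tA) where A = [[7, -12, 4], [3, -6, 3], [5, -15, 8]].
e^{tA} = [[(4*t + 1)*e^{3*t}, -12*t*e^{3*t}, 4*t*e^{3*t}], [3*t*e^{3*t}, (1 - 9*t)*e^{3*t}, 3*t*e^{3*t}], [5*t*e^{3*t}, -15*t*e^{3*t}, (5*t + 1)*e^{3*t}]]

A has Jordan form J = [[3, 1, 0], [0, 3, 0], [0, 0, 3]] with A = PJP^{-1}, so e^{tA} = P e^{tJ} P^{-1}.

For a Jordan block J_k(λ), e^{tJ_k(λ)} = e^{λt} · (I + tN + t^2 N^2/2! + ... + t^{k-1} N^{k-1}/(k-1)!) where N is the nilpotent superdiagonal part.

Assembling the blocks and conjugating back gives the entries of e^{tA} as shown above.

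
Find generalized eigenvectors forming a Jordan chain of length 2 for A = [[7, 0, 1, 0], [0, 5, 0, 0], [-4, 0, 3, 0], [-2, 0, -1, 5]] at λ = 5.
v_1 = [[2, 0, -3, -1]]^T, v_2 = [[1, 0, -2, -1]]^T

We seek v_1 ∈ ker((A - 5I)^2) \ ker(A - 5I), then set v_{i+1} = (A - 5I) v_i.

One such chain is v_1 = [[2, 0, -3, -1]]^T, v_2 = [[1, 0, -2, -1]]^T. Check: (A - 5I) v_2 = [[0, 0, 0, 0]]^T = 0.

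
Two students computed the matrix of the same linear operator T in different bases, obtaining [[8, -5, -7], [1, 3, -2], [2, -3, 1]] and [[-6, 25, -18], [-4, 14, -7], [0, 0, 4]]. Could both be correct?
Yes.

Two matrices over a field are similar if and only if they have the same invariant factors.

Both A and B have characteristic polynomial (x - 4)^3 and minimal polynomial (x - 4)^3. Computing further, both have invariant factors (x - 4)^3. Hence A and B are similar.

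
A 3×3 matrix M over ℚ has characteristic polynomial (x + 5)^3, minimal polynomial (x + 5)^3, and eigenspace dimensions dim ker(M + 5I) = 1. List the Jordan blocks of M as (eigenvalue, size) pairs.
λ = -5: algebraic multiplicity 3 (exponent in χ_M), largest block size 3 (exponent in m_M), 1 block (geometric multiplicity). This forces block sizes [3].

Jordan blocks: (-5, 3)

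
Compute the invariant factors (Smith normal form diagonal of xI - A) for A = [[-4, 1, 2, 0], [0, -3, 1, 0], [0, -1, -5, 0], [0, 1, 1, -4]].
The Jordan structure of A has elementary divisors (x + 4)^3, (x + 4). Arranging the block sizes at each eigenvalue in decreasing order and taking row products gives the invariant factors.

Invariant factors (smallest first, each dividing the next): x + 4, (x + 4)^3.

Check: the last factor (x + 4)^3 is the minimal polynomial, and the product (x + 4)^4 is the characteristic polynomial.

x + 4, (x + 4)^3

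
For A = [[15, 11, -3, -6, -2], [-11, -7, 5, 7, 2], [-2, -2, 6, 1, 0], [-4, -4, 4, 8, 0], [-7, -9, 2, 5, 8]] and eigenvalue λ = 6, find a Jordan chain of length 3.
v_1 = [[0, 0, 1, -1, 1]]^T, v_2 = [[1, 0, -1, 2, -1]]^T, v_3 = [[2, -4, 0, -4, -1]]^T

We seek v_1 ∈ ker((A - 6I)^3) \ ker((A - 6I)^2), then set v_{i+1} = (A - 6I) v_i.

One such chain is v_1 = [[0, 0, 1, -1, 1]]^T, v_2 = [[1, 0, -1, 2, -1]]^T, v_3 = [[2, -4, 0, -4, -1]]^T. Check: (A - 6I) v_3 = [[0, 0, 0, 0, 0]]^T = 0.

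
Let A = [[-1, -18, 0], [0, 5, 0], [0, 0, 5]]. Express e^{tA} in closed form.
e^{tA} = [[e^{-t}, 3*(1 - e^{6*t})*e^{-t}, 0], [0, e^{5*t}, 0], [0, 0, e^{5*t}]]

A has Jordan form J = [[-1, 0, 0], [0, 5, 0], [0, 0, 5]] with A = PJP^{-1}, so e^{tA} = P e^{tJ} P^{-1}.

For a Jordan block J_k(λ), e^{tJ_k(λ)} = e^{λt} · (I + tN + t^2 N^2/2! + ... + t^{k-1} N^{k-1}/(k-1)!) where N is the nilpotent superdiagonal part.

Assembling the blocks and conjugating back gives the entries of e^{tA} as shown above.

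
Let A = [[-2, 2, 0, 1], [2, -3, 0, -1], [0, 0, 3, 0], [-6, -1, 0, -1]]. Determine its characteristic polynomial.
xI - A = [[x + 2, -2, 0, -1], [-2, x + 3, 0, 1], [0, 0, x - 3, 0], [6, 1, 0, x + 1]].

Expanding det(xI - A) along the first row:
det(xI - A) = + (x + 2)·det([[x + 3, 0, 1], [0, x - 3, 0], [1, 0, x + 1]]) - (-2)·det([[-2, 0, 1], [0, x - 3, 0], [6, 0, x + 1]]) + (0)·det([[-2, x + 3, 1], [0, 0, 0], [6, 1, x + 1]]) - (-1)·det([[-2, x + 3, 0], [0, 0, x - 3], [6, 1, 0]]).

Evaluating gives χ_A(x) = x^4 + 3x^3 - 6x^2 - 28x - 24 = (x - 3)(x + 2)^3.

χ_A(x) = (x - 3)(x + 2)^3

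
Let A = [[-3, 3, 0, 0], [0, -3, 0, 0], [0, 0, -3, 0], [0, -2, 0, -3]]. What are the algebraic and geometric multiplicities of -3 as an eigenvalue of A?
algebraic multiplicity 4, geometric multiplicity 3

The characteristic polynomial is (x + 3)^4, so the factor x + 3 appears with exponent 4: the algebraic multiplicity is 4.

rank(A + 3I) = 1, so the eigenspace has dimension 4 - 1 = 3: the geometric multiplicity is 3.

Since 3 < 4, A is not diagonalizable.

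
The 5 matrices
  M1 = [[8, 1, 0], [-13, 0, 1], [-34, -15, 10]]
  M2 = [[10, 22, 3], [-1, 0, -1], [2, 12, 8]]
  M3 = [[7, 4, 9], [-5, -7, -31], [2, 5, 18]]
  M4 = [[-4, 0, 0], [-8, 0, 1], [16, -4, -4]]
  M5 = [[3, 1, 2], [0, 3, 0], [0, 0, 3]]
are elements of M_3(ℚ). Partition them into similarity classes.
3 classes: {M1, M2, M3}, {M4}, {M5}

Characteristic polynomials: χ_{M1} = (x - 6)^3, χ_{M2} = (x - 6)^3, χ_{M3} = (x - 6)^3, χ_{M4} = (x + 2)^2(x + 4), χ_{M5} = (x - 3)^3.

{M1, M2, M3}: invariant factors (x - 6)^3.

{M4}: invariant factors (x + 2)^2(x + 4).

{M5}: invariant factors x - 3, (x - 3)^2.

Matrices are similar if and only if their invariant-factor lists agree; the partition into similarity classes is {M1, M2, M3}, {M4}, {M5}.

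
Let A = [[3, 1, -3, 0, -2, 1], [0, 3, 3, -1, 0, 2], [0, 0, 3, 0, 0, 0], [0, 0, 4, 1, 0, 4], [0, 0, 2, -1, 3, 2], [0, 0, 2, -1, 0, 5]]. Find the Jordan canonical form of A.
J = [[3, 1, 0, 0, 0, 0], [0, 3, 1, 0, 0, 0], [0, 0, 3, 0, 0, 0], [0, 0, 0, 3, 1, 0], [0, 0, 0, 0, 3, 0], [0, 0, 0, 0, 0, 3]]

The characteristic polynomial is det(xI - A) = (x - 3)^6, so the eigenvalues are 3 (algebraic multiplicity 6).

For λ = 3: rank(A - 3I) = 3, rank((A - 3I)^2) = 1, rank((A - 3I)^3) = 0. The eigenspace has dimension 6 - 3 = 3, so there are 3 Jordan blocks; the rank sequence gives block sizes [3, 2, 1].

Assembling the blocks gives the Jordan form J above.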